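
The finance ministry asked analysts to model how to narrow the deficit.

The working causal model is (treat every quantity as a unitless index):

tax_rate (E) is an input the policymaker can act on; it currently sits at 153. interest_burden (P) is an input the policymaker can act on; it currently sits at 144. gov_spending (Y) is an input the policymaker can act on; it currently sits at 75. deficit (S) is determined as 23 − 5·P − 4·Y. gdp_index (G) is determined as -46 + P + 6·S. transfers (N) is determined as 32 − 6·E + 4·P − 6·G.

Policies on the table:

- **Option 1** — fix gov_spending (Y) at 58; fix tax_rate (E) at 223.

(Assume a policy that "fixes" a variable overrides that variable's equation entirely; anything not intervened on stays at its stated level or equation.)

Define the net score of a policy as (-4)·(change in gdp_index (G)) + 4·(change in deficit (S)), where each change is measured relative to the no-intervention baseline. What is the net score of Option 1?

-1360

Baseline:
  P = 144
  Y = 75
  S = 23 − 5·144 − 4·75 = -997
  G = -46 + 144 + 6·(-997) = -5884
Option 1 (Y := 58, E := 223):
  P = 144
  Y = 58
  S = 23 − 5·144 − 4·58 = -929
  G = -46 + 144 + 6·(-929) = -5476
ΔG = -5476 − (-5884) = 408; ΔS = -929 − (-997) = 68
Score = (-4)·408 + 4·68 = -1360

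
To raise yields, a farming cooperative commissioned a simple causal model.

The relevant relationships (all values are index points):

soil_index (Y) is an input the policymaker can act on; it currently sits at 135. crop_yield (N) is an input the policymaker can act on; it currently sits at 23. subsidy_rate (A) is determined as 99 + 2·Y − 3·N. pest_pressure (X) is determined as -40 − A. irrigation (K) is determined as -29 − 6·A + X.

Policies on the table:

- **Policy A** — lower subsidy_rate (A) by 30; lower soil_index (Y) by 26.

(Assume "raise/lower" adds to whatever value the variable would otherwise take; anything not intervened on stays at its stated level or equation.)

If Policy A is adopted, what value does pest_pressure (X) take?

-258

Policy A (A − 30, Y − 26):
  Y = 135 − 26 = 109
  N = 23
  A = 99 + 2·109 − 3·23 (−30 from intervention) = 218
  X = -40 − 218 = -258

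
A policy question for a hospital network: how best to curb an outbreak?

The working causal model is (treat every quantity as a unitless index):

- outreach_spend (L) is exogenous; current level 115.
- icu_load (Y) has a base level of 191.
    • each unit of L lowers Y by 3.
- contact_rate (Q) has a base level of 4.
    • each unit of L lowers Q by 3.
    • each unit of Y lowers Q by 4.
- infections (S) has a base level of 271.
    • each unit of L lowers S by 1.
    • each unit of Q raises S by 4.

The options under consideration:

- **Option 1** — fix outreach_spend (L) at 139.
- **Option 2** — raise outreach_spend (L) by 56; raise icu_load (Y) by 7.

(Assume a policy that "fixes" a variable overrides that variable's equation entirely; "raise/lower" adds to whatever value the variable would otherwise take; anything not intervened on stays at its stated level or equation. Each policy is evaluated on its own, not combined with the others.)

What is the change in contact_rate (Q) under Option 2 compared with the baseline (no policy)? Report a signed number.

476

Baseline:
  L = 115
  Y = 191 − 3·115 = -154
  Q = 4 − 3·115 − 4·(-154) = 275
Option 2 (L + 56, Y + 7):
  L = 115 + 56 = 171
  Y = 191 − 3·171 (+7 from intervention) = -315
  Q = 4 − 3·171 − 4·(-315) = 751
Change in Q: 751 − 275 = 476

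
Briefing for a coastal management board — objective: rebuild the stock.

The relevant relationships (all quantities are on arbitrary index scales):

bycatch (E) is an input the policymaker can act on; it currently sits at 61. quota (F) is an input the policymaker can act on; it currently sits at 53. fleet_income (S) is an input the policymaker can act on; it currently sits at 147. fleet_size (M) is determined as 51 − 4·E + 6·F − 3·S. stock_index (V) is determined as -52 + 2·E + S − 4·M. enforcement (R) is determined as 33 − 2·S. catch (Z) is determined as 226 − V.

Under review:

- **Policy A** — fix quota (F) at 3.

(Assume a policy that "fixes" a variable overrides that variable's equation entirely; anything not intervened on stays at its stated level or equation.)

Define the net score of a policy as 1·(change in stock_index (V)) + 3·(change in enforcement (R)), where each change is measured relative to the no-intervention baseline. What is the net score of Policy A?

Baseline:
  E = 61
  F = 53
  S = 147
  M = 51 − 4·61 + 6·53 − 3·147 = -316
  V = -52 + 2·61 + 147 − 4·(-316) = 1481
  R = 33 − 2·147 = -261
Policy A (F := 3):
  E = 61
  F = 3
  S = 147
  M = 51 − 4·61 + 6·3 − 3·147 = -616
  V = -52 + 2·61 + 147 − 4·(-616) = 2681
  R = 33 − 2·147 = -261
ΔV = 2681 − 1481 = 1200; ΔR = -261 − (-261) = 0
Score = 1·1200 + 3·0 = 1200

1200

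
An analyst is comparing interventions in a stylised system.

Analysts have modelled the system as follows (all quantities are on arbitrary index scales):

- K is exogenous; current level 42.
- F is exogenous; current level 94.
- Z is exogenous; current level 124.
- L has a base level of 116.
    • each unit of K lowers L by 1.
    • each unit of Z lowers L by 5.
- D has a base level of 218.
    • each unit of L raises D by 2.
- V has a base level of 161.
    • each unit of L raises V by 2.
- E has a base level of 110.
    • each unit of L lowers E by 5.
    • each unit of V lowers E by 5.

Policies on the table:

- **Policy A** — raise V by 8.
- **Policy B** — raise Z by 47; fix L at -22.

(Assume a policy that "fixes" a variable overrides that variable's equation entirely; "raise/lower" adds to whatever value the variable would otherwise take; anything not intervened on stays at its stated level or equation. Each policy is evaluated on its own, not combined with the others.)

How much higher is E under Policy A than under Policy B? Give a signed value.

Policy A (V + 8):
  K = 42
  Z = 124
  L = 116 − 42 − 5·124 = -546
  V = 161 + 2·(-546) (+8 from intervention) = -923
  E = 110 − 5·(-546) − 5·(-923) = 7455
Policy B (Z + 47, L := -22):
  K = 42
  Z = 124 + 47 = 171
  L = -22
  V = 161 + 2·(-22) = 117
  E = 110 − 5·(-22) − 5·117 = -365
E: 7455 − (-365) = 7820

7820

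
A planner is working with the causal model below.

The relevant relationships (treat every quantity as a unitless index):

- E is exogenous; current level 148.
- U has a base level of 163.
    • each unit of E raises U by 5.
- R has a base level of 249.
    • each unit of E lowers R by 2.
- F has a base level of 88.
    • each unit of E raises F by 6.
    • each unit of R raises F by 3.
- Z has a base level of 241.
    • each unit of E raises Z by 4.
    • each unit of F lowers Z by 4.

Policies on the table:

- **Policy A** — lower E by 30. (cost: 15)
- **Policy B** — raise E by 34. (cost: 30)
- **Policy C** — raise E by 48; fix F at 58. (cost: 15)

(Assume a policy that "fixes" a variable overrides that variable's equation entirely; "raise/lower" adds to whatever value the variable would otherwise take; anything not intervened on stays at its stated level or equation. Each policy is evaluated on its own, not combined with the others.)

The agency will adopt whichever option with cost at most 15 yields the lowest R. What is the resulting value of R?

Policy A (E − 30):
  E = 148 − 30 = 118
  R = 249 − 2·118 = 13
Policy C (E + 48, F := 58):
  E = 148 + 48 = 196
  R = 249 − 2·196 = -143
Comparing — Policy A: R=13, Policy C: R=-143. Lowest is -143 (Policy C).

-143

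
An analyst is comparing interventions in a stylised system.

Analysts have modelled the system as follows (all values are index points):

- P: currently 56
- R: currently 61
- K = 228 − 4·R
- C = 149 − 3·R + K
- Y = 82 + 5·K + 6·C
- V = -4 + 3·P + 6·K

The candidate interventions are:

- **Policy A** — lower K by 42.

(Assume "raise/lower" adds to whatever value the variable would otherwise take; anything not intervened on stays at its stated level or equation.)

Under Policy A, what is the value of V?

Policy A (K − 42):
  P = 56
  R = 61
  K = 228 − 4·61 (−42 from intervention) = -58
  V = -4 + 3·56 + 6·(-58) = -184

-184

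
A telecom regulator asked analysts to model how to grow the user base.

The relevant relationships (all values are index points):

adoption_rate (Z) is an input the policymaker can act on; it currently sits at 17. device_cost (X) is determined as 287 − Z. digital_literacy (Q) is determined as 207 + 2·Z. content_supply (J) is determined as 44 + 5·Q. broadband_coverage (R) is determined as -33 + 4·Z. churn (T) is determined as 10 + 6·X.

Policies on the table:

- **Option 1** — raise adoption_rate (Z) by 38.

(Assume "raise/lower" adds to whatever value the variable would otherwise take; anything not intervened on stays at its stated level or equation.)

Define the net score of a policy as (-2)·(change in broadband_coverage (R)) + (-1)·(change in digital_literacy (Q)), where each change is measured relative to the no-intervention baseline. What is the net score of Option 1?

-380

Baseline:
  Z = 17
  Q = 207 + 2·17 = 241
  R = -33 + 4·17 = 35
Option 1 (Z + 38):
  Z = 17 + 38 = 55
  Q = 207 + 2·55 = 317
  R = -33 + 4·55 = 187
ΔR = 187 − 35 = 152; ΔQ = 317 − 241 = 76
Score = (-2)·152 + (-1)·76 = -380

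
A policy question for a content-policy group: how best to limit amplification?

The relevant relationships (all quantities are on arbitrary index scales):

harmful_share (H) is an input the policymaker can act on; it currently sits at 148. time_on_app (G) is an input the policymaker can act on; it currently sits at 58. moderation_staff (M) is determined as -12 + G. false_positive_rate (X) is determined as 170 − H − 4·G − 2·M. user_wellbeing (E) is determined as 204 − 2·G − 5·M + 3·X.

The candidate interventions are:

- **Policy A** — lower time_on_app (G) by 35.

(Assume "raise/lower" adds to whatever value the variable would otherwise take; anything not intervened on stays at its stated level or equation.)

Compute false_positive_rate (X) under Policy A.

Policy A (G − 35):
  H = 148
  G = 58 − 35 = 23
  M = -12 + 23 = 11
  X = 170 − 148 − 4·23 − 2·11 = -92

-92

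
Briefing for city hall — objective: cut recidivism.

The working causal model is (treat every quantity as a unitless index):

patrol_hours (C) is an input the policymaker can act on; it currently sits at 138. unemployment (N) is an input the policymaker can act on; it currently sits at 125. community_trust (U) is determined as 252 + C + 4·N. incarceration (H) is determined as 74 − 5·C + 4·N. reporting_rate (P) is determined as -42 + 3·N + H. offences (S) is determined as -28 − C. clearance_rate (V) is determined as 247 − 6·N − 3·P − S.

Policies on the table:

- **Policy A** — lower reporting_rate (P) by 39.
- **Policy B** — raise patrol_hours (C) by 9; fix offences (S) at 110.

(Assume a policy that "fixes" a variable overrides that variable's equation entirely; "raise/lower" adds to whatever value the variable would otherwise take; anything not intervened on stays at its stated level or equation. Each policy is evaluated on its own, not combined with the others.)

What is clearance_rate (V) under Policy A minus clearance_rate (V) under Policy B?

Policy A (P − 39):
  C = 138
  N = 125
  H = 74 − 5·138 + 4·125 = -116
  P = -42 + 3·125 + (-116) (−39 from intervention) = 178
  S = -28 − 138 = -166
  V = 247 − 6·125 − 3·178 − (-166) = -871
Policy B (C + 9, S := 110):
  C = 138 + 9 = 147
  N = 125
  H = 74 − 5·147 + 4·125 = -161
  P = -42 + 3·125 + (-161) = 172
  S = 110
  V = 247 − 6·125 − 3·172 − 110 = -1129
V: -871 − (-1129) = 258

258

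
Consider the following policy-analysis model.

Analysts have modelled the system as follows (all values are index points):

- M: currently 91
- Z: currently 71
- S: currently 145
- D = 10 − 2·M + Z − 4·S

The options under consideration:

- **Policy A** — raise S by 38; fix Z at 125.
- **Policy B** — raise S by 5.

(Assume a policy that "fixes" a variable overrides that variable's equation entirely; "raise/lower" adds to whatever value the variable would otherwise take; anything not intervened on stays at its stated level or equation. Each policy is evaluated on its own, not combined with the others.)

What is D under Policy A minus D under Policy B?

-78

Policy A (S + 38, Z := 125):
  M = 91
  Z = 125
  S = 145 + 38 = 183
  D = 10 − 2·91 + 125 − 4·183 = -779
Policy B (S + 5):
  M = 91
  Z = 71
  S = 145 + 5 = 150
  D = 10 − 2·91 + 71 − 4·150 = -701
D: -779 − (-701) = -78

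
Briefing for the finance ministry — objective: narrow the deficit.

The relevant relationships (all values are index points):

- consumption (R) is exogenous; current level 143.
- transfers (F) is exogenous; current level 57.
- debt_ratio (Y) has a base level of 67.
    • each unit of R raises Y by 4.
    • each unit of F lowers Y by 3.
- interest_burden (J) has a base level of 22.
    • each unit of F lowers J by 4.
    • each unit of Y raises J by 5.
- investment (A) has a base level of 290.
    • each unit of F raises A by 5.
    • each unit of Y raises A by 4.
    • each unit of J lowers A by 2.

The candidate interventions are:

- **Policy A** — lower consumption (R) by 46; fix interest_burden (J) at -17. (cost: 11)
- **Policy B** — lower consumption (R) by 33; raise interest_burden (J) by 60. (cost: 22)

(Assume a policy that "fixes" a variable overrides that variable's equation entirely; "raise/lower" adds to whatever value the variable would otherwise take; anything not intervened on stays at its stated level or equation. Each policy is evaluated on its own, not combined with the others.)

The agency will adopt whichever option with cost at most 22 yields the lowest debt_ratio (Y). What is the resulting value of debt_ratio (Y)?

Policy A (R − 46, J := -17):
  R = 143 − 46 = 97
  F = 57
  Y = 67 + 4·97 − 3·57 = 284
Policy B (R − 33, J + 60):
  R = 143 − 33 = 110
  F = 57
  Y = 67 + 4·110 − 3·57 = 336
Comparing — Policy A: Y=284, Policy B: Y=336. Lowest is 284 (Policy A).

284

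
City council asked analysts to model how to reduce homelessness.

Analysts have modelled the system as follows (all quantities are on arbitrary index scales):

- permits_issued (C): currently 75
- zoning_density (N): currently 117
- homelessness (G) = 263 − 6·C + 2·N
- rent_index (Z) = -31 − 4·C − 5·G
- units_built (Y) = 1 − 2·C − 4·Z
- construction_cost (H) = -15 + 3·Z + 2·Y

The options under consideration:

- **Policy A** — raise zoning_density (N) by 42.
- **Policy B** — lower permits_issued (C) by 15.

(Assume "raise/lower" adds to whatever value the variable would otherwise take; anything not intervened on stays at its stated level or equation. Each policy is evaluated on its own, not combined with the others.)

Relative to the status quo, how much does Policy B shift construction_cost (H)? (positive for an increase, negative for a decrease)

2010

Baseline:
  C = 75
  N = 117
  G = 263 − 6·75 + 2·117 = 47
  Z = -31 − 4·75 − 5·47 = -566
  Y = 1 − 2·75 − 4·(-566) = 2115
  H = -15 + 3·(-566) + 2·2115 = 2517
Policy B (C − 15):
  C = 75 − 15 = 60
  N = 117
  G = 263 − 6·60 + 2·117 = 137
  Z = -31 − 4·60 − 5·137 = -956
  Y = 1 − 2·60 − 4·(-956) = 3705
  H = -15 + 3·(-956) + 2·3705 = 4527
Change in H: 4527 − 2517 = 2010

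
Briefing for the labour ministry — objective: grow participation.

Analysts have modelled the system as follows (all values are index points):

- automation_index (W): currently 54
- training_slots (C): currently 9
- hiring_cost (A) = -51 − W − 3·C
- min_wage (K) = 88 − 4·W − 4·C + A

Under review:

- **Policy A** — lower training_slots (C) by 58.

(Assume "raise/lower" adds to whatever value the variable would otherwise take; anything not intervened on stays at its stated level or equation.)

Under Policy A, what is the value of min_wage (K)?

110

Policy A (C − 58):
  W = 54
  C = 9 − 58 = -49
  A = -51 − 54 − 3·(-49) = 42
  K = 88 − 4·54 − 4·(-49) + 42 = 110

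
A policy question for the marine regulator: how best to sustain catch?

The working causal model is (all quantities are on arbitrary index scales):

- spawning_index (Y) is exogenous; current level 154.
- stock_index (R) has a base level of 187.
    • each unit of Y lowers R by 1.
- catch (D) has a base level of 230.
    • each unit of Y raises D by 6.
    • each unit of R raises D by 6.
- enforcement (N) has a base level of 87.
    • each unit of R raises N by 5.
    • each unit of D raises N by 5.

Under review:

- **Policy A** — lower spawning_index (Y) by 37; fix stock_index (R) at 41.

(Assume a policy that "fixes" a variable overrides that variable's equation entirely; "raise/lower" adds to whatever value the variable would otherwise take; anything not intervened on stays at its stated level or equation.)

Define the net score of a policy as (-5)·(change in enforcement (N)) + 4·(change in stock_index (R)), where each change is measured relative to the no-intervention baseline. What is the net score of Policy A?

4182

Baseline:
  Y = 154
  R = 187 − 154 = 33
  D = 230 + 6·154 + 6·33 = 1352
  N = 87 + 5·33 + 5·1352 = 7012
Policy A (Y − 37, R := 41):
  Y = 154 − 37 = 117
  R = 41
  D = 230 + 6·117 + 6·41 = 1178
  N = 87 + 5·41 + 5·1178 = 6182
ΔN = 6182 − 7012 = -830; ΔR = 41 − 33 = 8
Score = (-5)·(-830) + 4·8 = 4182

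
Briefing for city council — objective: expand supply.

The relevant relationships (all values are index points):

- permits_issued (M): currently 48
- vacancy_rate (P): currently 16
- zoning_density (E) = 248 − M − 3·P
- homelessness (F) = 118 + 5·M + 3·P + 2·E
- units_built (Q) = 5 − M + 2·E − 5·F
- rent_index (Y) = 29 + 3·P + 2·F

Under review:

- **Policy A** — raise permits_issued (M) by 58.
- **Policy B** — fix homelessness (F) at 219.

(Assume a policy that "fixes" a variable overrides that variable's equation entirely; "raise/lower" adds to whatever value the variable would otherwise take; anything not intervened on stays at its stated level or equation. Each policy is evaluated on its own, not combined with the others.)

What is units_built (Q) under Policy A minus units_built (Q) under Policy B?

Policy A (M + 58):
  M = 48 + 58 = 106
  P = 16
  E = 248 − 106 − 3·16 = 94
  F = 118 + 5·106 + 3·16 + 2·94 = 884
  Q = 5 − 106 + 2·94 − 5·884 = -4333
Policy B (F := 219):
  M = 48
  P = 16
  E = 248 − 48 − 3·16 = 152
  F = 219
  Q = 5 − 48 + 2·152 − 5·219 = -834
Q: -4333 − (-834) = -3499

-3499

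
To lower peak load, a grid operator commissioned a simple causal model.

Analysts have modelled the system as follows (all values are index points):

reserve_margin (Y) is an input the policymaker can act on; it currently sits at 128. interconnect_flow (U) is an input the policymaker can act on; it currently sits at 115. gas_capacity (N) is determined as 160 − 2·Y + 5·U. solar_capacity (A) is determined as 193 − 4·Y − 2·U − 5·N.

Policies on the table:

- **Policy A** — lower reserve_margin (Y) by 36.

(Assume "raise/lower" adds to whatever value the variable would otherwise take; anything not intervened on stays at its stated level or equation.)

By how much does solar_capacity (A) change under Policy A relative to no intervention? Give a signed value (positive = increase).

-216

Baseline:
  Y = 128
  U = 115
  N = 160 − 2·128 + 5·115 = 479
  A = 193 − 4·128 − 2·115 − 5·479 = -2944
Policy A (Y − 36):
  Y = 128 − 36 = 92
  U = 115
  N = 160 − 2·92 + 5·115 = 551
  A = 193 − 4·92 − 2·115 − 5·551 = -3160
Change in A: -3160 − (-2944) = -216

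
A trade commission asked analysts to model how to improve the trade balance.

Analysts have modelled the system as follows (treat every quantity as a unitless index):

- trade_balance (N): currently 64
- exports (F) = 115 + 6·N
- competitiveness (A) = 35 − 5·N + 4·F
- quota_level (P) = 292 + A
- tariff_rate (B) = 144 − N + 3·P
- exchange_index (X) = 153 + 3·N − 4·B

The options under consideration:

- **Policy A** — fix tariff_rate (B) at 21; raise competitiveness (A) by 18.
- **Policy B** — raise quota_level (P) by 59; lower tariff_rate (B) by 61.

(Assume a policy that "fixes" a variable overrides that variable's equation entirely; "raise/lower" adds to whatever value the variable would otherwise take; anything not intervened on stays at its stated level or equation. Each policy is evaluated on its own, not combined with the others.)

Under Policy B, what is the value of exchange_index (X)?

-24475

Policy B (P + 59, B − 61):
  N = 64
  F = 115 + 6·64 = 499
  A = 35 − 5·64 + 4·499 = 1711
  P = 292 + 1711 (+59 from intervention) = 2062
  B = 144 − 64 + 3·2062 (−61 from intervention) = 6205
  X = 153 + 3·64 − 4·6205 = -24475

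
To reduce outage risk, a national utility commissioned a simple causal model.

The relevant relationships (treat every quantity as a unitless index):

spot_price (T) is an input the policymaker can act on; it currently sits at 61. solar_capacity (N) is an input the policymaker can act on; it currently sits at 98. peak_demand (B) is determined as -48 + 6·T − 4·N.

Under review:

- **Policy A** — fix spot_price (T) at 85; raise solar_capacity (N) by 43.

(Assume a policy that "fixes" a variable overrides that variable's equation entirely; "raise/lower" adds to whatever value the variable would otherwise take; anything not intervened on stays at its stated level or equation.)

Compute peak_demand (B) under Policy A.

Policy A (T := 85, N + 43):
  T = 85
  N = 98 + 43 = 141
  B = -48 + 6·85 − 4·141 = -102

-102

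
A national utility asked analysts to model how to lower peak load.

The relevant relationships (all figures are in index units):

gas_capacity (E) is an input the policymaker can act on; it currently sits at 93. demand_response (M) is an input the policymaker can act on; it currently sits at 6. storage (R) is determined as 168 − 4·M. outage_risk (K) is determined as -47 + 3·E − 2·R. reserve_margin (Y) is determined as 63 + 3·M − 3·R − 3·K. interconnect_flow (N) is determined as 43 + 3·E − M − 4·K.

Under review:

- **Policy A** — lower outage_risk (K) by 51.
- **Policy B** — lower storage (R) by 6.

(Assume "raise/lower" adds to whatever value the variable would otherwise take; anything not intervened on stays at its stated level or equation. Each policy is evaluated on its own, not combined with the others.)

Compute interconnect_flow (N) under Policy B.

Policy B (R − 6):
  E = 93
  M = 6
  R = 168 − 4·6 (−6 from intervention) = 138
  K = -47 + 3·93 − 2·138 = -44
  N = 43 + 3·93 − 6 − 4·(-44) = 492

492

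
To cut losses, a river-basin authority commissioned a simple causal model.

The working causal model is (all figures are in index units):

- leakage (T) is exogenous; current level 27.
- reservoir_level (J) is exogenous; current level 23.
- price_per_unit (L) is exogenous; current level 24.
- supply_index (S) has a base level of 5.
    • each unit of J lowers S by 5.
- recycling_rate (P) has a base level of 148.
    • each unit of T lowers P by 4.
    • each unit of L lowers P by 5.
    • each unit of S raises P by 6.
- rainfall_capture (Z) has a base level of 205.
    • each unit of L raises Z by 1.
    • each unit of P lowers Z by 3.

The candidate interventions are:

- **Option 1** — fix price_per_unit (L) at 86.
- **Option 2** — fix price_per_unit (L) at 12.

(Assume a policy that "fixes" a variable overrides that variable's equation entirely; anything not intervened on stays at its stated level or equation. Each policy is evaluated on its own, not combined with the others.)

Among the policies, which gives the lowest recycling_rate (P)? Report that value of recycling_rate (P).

Option 1 (L := 86):
  T = 27
  J = 23
  L = 86
  S = 5 − 5·23 = -110
  P = 148 − 4·27 − 5·86 + 6·(-110) = -1050
Option 2 (L := 12):
  T = 27
  J = 23
  L = 12
  S = 5 − 5·23 = -110
  P = 148 − 4·27 − 5·12 + 6·(-110) = -680
Comparing — Option 1: P=-1050, Option 2: P=-680. Lowest is -1050 (Option 1).

-1050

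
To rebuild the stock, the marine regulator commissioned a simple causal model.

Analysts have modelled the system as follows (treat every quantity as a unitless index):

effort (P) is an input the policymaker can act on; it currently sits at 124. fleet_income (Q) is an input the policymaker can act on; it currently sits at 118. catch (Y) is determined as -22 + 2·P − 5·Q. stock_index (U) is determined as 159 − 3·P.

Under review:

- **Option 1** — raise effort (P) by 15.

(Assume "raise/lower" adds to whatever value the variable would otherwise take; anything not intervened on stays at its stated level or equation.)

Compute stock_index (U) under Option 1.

Option 1 (P + 15):
  P = 124 + 15 = 139
  U = 159 − 3·139 = -258

-258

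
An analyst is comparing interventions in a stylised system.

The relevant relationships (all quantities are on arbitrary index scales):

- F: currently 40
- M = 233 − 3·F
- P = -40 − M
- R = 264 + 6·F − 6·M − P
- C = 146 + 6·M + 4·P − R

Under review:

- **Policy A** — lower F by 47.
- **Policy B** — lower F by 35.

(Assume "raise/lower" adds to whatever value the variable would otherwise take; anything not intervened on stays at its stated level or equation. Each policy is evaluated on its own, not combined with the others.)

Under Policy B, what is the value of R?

-756

Policy B (F − 35):
  F = 40 − 35 = 5
  M = 233 − 3·5 = 218
  P = -40 − 218 = -258
  R = 264 + 6·5 − 6·218 − (-258) = -756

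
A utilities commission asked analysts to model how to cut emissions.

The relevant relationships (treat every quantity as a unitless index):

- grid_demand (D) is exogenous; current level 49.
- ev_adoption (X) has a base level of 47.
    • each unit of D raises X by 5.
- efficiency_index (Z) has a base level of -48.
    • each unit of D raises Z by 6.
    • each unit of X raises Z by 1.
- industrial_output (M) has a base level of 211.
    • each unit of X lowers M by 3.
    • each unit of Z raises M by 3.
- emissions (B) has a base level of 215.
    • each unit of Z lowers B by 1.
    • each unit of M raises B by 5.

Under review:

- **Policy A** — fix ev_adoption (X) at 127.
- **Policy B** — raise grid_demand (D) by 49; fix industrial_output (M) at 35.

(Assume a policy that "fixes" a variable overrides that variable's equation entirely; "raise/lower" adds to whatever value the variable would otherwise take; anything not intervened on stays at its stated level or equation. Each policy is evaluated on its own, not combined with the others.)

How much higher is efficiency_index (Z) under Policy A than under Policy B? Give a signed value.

Policy A (X := 127):
  D = 49
  X = 127
  Z = -48 + 6·49 + 127 = 373
Policy B (D + 49, M := 35):
  D = 49 + 49 = 98
  X = 47 + 5·98 = 537
  Z = -48 + 6·98 + 537 = 1077
Z: 373 − 1077 = -704

-704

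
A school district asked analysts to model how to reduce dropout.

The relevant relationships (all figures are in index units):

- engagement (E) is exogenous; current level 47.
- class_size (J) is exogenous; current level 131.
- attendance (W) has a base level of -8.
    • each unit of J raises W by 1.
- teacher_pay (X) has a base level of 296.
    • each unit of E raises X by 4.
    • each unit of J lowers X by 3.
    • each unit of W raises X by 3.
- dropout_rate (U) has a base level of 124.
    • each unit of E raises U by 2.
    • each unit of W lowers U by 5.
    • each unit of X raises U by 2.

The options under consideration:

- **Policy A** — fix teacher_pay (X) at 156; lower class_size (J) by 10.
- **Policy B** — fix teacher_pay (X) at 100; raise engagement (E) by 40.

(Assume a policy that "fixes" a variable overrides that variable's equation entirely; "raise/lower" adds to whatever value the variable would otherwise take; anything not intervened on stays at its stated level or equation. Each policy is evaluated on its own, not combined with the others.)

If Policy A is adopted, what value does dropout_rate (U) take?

-35

Policy A (X := 156, J − 10):
  E = 47
  J = 131 − 10 = 121
  W = -8 + 121 = 113
  X = 156
  U = 124 + 2·47 − 5·113 + 2·156 = -35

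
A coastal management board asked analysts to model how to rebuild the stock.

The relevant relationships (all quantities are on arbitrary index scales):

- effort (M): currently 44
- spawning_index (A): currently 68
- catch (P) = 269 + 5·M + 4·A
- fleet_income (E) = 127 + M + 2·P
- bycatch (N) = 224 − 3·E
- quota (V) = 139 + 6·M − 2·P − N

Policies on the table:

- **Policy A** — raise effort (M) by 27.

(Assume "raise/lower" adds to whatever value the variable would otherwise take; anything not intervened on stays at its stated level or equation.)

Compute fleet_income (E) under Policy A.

Policy A (M + 27):
  M = 44 + 27 = 71
  A = 68
  P = 269 + 5·71 + 4·68 = 896
  E = 127 + 71 + 2·896 = 1990

1990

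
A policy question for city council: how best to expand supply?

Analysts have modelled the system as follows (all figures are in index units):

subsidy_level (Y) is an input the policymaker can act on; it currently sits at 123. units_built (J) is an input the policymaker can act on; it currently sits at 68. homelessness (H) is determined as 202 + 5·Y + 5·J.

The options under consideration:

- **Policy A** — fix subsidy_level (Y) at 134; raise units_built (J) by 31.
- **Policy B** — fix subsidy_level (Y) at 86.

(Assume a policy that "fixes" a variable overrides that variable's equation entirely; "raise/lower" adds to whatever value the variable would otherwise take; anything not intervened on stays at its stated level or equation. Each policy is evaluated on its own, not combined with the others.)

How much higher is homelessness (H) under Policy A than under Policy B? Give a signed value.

Policy A (Y := 134, J + 31):
  Y = 134
  J = 68 + 31 = 99
  H = 202 + 5·134 + 5·99 = 1367
Policy B (Y := 86):
  Y = 86
  J = 68
  H = 202 + 5·86 + 5·68 = 972
H: 1367 − 972 = 395

395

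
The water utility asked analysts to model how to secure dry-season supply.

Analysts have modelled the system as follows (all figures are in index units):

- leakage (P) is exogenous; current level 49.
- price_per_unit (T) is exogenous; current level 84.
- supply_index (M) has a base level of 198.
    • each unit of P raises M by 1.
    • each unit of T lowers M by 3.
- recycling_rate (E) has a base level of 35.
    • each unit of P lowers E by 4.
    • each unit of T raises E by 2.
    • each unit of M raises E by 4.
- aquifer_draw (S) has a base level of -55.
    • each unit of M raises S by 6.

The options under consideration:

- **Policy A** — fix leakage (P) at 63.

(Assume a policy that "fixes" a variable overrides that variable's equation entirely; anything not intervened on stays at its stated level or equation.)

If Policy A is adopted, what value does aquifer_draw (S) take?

Policy A (P := 63):
  P = 63
  T = 84
  M = 198 + 63 − 3·84 = 9
  S = -55 + 6·9 = -1

-1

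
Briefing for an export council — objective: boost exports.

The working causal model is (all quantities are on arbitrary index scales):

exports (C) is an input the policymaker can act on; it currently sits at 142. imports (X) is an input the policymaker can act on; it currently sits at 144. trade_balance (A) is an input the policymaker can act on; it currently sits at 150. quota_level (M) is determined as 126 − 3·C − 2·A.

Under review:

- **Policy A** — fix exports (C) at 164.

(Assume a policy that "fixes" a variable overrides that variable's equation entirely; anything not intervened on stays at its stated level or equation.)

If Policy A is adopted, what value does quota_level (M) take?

Policy A (C := 164):
  C = 164
  A = 150
  M = 126 − 3·164 − 2·150 = -666

-666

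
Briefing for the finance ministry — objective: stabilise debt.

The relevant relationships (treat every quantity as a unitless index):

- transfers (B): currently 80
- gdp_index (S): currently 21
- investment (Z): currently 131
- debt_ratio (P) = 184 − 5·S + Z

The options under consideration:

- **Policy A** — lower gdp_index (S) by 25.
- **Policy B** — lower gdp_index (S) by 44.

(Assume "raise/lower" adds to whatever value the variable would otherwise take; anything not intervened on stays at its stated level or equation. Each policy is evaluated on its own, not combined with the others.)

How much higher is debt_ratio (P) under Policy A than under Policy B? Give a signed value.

Policy A (S − 25):
  S = 21 − 25 = -4
  Z = 131
  P = 184 − 5·(-4) + 131 = 335
Policy B (S − 44):
  S = 21 − 44 = -23
  Z = 131
  P = 184 − 5·(-23) + 131 = 430
P: 335 − 430 = -95

-95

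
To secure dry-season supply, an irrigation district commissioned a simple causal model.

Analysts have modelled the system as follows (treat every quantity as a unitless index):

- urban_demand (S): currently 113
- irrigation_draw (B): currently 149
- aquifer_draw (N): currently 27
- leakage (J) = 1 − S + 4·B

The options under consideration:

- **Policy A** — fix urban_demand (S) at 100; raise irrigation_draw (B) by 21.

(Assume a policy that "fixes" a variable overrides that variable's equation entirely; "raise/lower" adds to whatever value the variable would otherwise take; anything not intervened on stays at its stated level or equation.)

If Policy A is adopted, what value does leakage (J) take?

581

Policy A (S := 100, B + 21):
  S = 100
  B = 149 + 21 = 170
  J = 1 − 100 + 4·170 = 581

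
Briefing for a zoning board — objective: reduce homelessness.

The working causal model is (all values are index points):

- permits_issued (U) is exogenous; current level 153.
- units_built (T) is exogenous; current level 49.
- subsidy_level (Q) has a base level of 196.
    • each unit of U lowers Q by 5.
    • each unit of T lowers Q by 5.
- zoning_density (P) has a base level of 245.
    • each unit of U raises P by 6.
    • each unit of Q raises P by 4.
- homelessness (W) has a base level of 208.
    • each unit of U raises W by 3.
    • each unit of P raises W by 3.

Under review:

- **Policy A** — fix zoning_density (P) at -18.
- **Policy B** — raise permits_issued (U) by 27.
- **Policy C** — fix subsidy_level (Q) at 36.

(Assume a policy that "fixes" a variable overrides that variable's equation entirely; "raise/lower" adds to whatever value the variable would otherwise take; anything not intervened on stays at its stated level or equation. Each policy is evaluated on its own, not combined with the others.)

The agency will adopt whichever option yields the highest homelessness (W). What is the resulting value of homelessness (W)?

4588

Policy A (P := -18):
  U = 153
  T = 49
  Q = 196 − 5·153 − 5·49 = -814
  P = -18
  W = 208 + 3·153 + 3·(-18) = 613
Policy B (U + 27):
  U = 153 + 27 = 180
  T = 49
  Q = 196 − 5·180 − 5·49 = -949
  P = 245 + 6·180 + 4·(-949) = -2471
  W = 208 + 3·180 + 3·(-2471) = -6665
Policy C (Q := 36):
  U = 153
  T = 49
  Q = 36
  P = 245 + 6·153 + 4·36 = 1307
  W = 208 + 3·153 + 3·1307 = 4588
Comparing — Policy A: W=613, Policy B: W=-6665, Policy C: W=4588. Highest is 4588 (Policy C).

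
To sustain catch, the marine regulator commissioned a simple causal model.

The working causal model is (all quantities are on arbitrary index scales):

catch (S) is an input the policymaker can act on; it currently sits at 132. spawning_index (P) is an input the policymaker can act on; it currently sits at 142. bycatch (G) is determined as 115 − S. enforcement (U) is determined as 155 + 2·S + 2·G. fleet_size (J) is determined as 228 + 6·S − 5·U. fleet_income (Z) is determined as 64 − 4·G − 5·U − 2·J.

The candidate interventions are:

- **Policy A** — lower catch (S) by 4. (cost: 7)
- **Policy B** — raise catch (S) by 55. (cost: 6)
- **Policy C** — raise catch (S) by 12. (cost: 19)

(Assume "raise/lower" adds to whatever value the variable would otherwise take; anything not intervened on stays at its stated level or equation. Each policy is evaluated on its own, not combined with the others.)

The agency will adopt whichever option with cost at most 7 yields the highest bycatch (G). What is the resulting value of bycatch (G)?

Policy A (S − 4):
  S = 132 − 4 = 128
  G = 115 − 128 = -13
Policy B (S + 55):
  S = 132 + 55 = 187
  G = 115 − 187 = -72
Comparing — Policy A: G=-13, Policy B: G=-72. Highest is -13 (Policy A).

-13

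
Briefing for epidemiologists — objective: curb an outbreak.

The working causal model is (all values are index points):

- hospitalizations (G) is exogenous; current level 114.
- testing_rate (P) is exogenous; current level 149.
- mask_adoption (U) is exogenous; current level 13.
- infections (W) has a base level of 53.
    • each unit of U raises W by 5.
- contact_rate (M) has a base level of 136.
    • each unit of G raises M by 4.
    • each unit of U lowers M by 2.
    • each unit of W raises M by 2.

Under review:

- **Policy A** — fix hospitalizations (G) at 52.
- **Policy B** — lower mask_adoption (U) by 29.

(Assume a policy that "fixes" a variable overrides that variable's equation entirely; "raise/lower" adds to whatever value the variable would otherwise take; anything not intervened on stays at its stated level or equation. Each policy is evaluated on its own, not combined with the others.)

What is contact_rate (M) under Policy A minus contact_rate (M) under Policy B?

-16

Policy A (G := 52):
  G = 52
  U = 13
  W = 53 + 5·13 = 118
  M = 136 + 4·52 − 2·13 + 2·118 = 554
Policy B (U − 29):
  G = 114
  U = 13 − 29 = -16
  W = 53 + 5·(-16) = -27
  M = 136 + 4·114 − 2·(-16) + 2·(-27) = 570
M: 554 − 570 = -16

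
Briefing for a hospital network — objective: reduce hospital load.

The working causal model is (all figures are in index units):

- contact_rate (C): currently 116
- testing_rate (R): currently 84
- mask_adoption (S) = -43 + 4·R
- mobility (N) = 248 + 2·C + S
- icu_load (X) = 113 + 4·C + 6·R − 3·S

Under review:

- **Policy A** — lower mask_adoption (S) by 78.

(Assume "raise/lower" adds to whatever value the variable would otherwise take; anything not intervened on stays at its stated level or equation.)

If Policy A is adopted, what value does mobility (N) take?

Policy A (S − 78):
  C = 116
  R = 84
  S = -43 + 4·84 (−78 from intervention) = 215
  N = 248 + 2·116 + 215 = 695

695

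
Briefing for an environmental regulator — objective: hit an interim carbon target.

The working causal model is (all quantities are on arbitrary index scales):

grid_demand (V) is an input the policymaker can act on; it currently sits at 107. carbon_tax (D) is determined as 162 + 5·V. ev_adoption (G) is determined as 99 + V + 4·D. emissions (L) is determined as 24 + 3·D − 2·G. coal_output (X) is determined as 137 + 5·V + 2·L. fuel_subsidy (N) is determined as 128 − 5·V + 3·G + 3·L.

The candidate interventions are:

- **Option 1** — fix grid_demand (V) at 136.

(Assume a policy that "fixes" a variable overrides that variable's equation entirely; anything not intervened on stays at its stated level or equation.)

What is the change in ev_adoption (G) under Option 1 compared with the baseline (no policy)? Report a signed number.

609

Baseline:
  V = 107
  D = 162 + 5·107 = 697
  G = 99 + 107 + 4·697 = 2994
Option 1 (V := 136):
  V = 136
  D = 162 + 5·136 = 842
  G = 99 + 136 + 4·842 = 3603
Change in G: 3603 − 2994 = 609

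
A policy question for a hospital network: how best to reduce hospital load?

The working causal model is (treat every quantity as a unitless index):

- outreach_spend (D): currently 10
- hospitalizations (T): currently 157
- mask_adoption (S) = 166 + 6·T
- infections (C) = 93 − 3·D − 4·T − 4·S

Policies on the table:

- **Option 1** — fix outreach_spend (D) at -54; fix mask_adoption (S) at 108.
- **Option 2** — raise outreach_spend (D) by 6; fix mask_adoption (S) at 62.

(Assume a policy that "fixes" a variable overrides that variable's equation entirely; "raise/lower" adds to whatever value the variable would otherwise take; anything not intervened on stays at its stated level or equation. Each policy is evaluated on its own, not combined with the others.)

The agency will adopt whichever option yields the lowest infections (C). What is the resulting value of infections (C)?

-831

Option 1 (D := -54, S := 108):
  D = -54
  T = 157
  S = 108
  C = 93 − 3·(-54) − 4·157 − 4·108 = -805
Option 2 (D + 6, S := 62):
  D = 10 + 6 = 16
  T = 157
  S = 62
  C = 93 − 3·16 − 4·157 − 4·62 = -831
Comparing — Option 1: C=-805, Option 2: C=-831. Lowest is -831 (Option 2).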